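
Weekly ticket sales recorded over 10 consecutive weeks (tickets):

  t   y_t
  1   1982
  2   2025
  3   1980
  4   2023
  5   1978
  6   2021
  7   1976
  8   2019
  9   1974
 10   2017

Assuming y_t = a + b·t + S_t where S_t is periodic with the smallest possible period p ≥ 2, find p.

First differences y_{t+1} − y_t: 43, -45, 43, -45, 43, -45, …
The difference pattern repeats every 2 terms and not for any smaller step, so p = 2.

2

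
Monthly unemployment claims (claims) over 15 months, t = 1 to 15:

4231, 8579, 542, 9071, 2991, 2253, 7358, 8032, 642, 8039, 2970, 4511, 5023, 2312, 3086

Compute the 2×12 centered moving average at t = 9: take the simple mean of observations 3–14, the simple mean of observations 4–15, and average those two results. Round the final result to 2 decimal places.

Sum over 3–14: 542 + 9071 + 2991 + 2253 + 7358 + 8032 + 642 + 8039 + 2970 + 4511 + 5023 + 2312 = 53744
Sum over 4–15: 9071 + 2991 + 2253 + 7358 + 8032 + 642 + 8039 + 2970 + 4511 + 5023 + 2312 + 3086 = 56288
CMA at t=9 = (53744 + 56288) / (2·12) = 110032 / 24 = 4584.67

4584.67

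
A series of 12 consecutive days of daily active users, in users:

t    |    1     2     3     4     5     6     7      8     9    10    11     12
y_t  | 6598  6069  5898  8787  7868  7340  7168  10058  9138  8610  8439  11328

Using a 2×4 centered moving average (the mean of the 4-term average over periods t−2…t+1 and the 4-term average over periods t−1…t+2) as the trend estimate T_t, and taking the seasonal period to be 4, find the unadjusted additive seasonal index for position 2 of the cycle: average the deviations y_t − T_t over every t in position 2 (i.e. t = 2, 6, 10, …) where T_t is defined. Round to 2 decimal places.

-609.81

Season position 2 occurs at t = 6, 10 (where T_t is defined).
t=6: T_6 = 7949.6250; y_6 − T_6 = 7340 − 7949.6250 = -609.6250
t=10: T_10 = 9220.0000; y_10 − T_10 = 8610 − 9220.0000 = -610.0000
Mean deviation: (-609.6250 + -610.0000) / 2 = -609.81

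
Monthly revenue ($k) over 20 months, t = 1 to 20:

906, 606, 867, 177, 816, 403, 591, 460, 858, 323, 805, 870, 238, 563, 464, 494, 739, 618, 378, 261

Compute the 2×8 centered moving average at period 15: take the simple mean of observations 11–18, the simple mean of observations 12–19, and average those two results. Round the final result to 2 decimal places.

Sum over 11–18: 805 + 870 + 238 + 563 + 464 + 494 + 739 + 618 = 4791
Sum over 12–19: 870 + 238 + 563 + 464 + 494 + 739 + 618 + 378 = 4364
CMA at t=15 = (4791 + 4364) / (2·8) = 9155 / 16 = 572.19

572.19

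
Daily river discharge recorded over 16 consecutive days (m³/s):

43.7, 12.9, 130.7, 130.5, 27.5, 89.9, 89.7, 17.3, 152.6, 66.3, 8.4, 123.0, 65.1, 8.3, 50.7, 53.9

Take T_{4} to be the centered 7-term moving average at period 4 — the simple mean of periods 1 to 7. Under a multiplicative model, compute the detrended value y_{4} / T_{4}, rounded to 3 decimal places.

Trend T_4 = (43.7 + 12.9 + 130.7 + 130.5 + 27.5 + 89.9 + 89.7) / 7 = 524.9/7 = 74.98571
Ratio to trend: 130.5 / 74.98571 = 1.740

1.740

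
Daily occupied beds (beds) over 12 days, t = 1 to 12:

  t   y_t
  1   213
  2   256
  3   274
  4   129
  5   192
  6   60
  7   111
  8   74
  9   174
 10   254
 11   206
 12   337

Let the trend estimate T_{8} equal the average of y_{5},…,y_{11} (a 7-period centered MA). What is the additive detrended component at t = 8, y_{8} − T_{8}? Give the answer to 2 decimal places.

Trend T_8 = (192 + 60 + 111 + 74 + 174 + 254 + 206) / 7 = 1071/7 = 153.0000
Detrended value: 74 − 153.0000 = -79.00

-79.00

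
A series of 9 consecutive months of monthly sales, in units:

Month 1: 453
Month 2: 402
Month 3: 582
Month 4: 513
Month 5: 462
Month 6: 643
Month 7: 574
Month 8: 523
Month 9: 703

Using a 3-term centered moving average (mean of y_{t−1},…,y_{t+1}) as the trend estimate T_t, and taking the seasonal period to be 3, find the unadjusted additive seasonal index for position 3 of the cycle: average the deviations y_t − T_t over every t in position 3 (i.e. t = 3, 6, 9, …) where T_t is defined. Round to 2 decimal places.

Season position 3 occurs at t = 3, 6 (where T_t is defined).
t=3: T_3 = 499.0000; y_3 − T_3 = 582 − 499.0000 = 83.0000
t=6: T_6 = 559.6667; y_6 − T_6 = 643 − 559.6667 = 83.3333
Mean deviation: (83.0000 + 83.3333) / 2 = 83.17

83.17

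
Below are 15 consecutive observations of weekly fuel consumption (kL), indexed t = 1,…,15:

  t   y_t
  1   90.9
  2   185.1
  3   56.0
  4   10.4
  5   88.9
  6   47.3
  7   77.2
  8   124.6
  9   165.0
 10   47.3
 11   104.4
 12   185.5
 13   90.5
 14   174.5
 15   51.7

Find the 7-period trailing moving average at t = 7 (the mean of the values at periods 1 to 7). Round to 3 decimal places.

79.400

Sum of periods 1–7: 90.9 + 185.1 + 56.0 + 10.4 + 88.9 + 47.3 + 77.2 = 555.8
Divide by 7: 555.8 / 7 = 79.400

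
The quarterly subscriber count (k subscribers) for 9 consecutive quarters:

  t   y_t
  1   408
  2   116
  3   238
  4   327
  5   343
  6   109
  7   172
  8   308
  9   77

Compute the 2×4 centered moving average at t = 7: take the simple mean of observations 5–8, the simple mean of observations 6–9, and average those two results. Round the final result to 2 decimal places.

199.75

Sum over 5–8: 343 + 109 + 172 + 308 = 932
Sum over 6–9: 109 + 172 + 308 + 77 = 666
CMA at t=7 = (932 + 666) / (2·4) = 1598 / 8 = 199.75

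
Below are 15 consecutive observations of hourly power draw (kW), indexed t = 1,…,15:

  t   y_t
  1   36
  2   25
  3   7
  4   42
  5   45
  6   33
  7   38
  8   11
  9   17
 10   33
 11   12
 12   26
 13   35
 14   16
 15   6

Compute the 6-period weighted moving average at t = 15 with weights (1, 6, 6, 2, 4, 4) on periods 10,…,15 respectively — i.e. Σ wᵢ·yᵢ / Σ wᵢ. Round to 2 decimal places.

18.22

Weighted sum: 1·33 + 6·12 + 6·26 + 2·35 + 4·16 + 4·6 = 33 + 72 + 156 + 70 + 64 + 24 = 419
Weight total: 1 + 6 + 6 + 2 + 4 + 4 = 23
WMA = 419 / 23 = 18.22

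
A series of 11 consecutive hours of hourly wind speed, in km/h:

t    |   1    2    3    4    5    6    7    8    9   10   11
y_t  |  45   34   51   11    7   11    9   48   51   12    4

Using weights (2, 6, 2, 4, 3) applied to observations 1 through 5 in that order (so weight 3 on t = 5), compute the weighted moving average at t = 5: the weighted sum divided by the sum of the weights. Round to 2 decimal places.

27.12

Weighted sum: 2·45 + 6·34 + 2·51 + 4·11 + 3·7 = 90 + 204 + 102 + 44 + 21 = 461
Weight total: 2 + 6 + 2 + 4 + 3 = 17
WMA = 461 / 17 = 27.12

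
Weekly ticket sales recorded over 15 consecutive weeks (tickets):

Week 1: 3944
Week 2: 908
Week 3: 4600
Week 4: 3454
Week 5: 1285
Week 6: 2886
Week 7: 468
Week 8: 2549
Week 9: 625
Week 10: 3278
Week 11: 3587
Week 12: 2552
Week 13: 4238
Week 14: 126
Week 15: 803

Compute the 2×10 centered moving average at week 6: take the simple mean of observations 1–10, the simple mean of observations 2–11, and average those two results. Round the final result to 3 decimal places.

Sum over 1–10: 3944 + 908 + 4600 + 3454 + 1285 + 2886 + 468 + 2549 + 625 + 3278 = 23997
Sum over 2–11: 908 + 4600 + 3454 + 1285 + 2886 + 468 + 2549 + 625 + 3278 + 3587 = 23640
CMA at t=6 = (23997 + 23640) / (2·10) = 47637 / 20 = 2381.850

2381.850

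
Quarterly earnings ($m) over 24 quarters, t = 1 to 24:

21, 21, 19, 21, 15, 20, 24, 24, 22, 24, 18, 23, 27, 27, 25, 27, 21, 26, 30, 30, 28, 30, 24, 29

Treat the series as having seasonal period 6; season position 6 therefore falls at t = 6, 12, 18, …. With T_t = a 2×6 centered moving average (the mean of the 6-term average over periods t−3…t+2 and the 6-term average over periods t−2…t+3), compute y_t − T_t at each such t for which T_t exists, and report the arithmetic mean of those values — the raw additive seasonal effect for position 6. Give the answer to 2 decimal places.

Season position 6 occurs at t = 6, 12, 18 (where T_t is defined).
t=6: T_6 = 20.7500; y_6 − T_6 = 20 − 20.7500 = -0.7500
t=12: T_12 = 23.7500; y_12 − T_12 = 23 − 23.7500 = -0.7500
t=18: T_18 = 26.7500; y_18 − T_18 = 26 − 26.7500 = -0.7500
Mean deviation: (-0.7500 + -0.7500 + -0.7500) / 3 = -0.75

-0.75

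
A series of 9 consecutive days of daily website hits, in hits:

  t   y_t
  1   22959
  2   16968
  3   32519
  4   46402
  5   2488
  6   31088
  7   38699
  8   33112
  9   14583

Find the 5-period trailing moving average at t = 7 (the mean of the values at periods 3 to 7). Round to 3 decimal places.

30239.200

Sum of periods 3–7: 32519 + 46402 + 2488 + 31088 + 38699 = 151196
Divide by 5: 151196 / 5 = 30239.200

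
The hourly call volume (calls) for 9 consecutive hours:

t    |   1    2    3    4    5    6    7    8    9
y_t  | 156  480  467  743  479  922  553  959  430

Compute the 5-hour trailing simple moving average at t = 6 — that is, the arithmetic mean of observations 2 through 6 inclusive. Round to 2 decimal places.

618.20

Sum of periods 2–6: 480 + 467 + 743 + 479 + 922 = 3091
Divide by 5: 3091 / 5 = 618.20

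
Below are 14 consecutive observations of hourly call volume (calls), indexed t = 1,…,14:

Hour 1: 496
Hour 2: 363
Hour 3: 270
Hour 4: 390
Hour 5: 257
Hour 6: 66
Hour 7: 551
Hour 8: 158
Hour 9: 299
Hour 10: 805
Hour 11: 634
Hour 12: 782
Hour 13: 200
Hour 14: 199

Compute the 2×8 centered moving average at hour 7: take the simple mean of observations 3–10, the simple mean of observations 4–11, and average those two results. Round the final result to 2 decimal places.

Sum over 3–10: 270 + 390 + 257 + 66 + 551 + 158 + 299 + 805 = 2796
Sum over 4–11: 390 + 257 + 66 + 551 + 158 + 299 + 805 + 634 = 3160
CMA at t=7 = (2796 + 3160) / (2·8) = 5956 / 16 = 372.25

372.25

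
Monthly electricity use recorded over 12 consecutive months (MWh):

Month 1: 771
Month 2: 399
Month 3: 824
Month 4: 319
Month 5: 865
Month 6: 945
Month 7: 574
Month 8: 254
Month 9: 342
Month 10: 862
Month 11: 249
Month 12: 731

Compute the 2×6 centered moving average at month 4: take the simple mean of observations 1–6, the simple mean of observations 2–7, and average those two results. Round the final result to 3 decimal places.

Sum over 1–6: 771 + 399 + 824 + 319 + 865 + 945 = 4123
Sum over 2–7: 399 + 824 + 319 + 865 + 945 + 574 = 3926
CMA at t=4 = (4123 + 3926) / (2·6) = 8049 / 12 = 670.750

670.750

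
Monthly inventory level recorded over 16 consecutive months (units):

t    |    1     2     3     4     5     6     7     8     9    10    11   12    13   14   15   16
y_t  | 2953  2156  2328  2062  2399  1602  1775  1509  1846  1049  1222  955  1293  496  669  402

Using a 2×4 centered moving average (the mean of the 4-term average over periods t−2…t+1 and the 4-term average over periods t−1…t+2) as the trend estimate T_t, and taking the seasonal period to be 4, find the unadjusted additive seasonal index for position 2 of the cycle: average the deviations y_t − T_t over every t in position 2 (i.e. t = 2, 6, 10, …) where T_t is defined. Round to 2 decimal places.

-288.25

Season position 2 occurs at t = 6, 10, 14 (where T_t is defined).
t=6: T_6 = 1890.3750; y_6 − T_6 = 1602 − 1890.3750 = -288.3750
t=10: T_10 = 1337.2500; y_10 − T_10 = 1049 − 1337.2500 = -288.2500
t=14: T_14 = 784.1250; y_14 − T_14 = 496 − 784.1250 = -288.1250
Mean deviation: (-288.3750 + -288.2500 + -288.1250) / 3 = -288.25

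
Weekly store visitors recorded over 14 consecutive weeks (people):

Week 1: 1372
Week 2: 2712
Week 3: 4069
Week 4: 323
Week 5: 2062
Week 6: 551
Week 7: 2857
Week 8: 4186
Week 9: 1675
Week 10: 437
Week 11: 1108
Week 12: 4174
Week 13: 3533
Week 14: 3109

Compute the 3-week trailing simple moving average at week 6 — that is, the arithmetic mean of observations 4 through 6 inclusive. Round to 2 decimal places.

978.67

Sum of periods 4–6: 323 + 2062 + 551 = 2936
Divide by 3: 2936 / 3 = 978.67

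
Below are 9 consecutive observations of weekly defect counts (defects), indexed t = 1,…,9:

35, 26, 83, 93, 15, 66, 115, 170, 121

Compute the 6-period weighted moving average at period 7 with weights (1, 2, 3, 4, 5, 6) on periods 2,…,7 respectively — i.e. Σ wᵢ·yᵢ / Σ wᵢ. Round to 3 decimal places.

Weighted sum: 1·26 + 2·83 + 3·93 + 4·15 + 5·66 + 6·115 = 26 + 166 + 279 + 60 + 330 + 690 = 1551
Weight total: 1 + 2 + 3 + 4 + 5 + 6 = 21
WMA = 1551 / 21 = 73.857

73.857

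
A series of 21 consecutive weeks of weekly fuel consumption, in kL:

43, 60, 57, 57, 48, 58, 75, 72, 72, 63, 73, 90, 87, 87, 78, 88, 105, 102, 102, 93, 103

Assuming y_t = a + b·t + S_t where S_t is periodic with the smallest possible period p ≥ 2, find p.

First differences y_{t+1} − y_t: 17, -3, 0, -9, 10, 17, -3, 0, -9, 10, 17, -3, …
The difference pattern repeats every 5 terms and not for any smaller step, so p = 5.

5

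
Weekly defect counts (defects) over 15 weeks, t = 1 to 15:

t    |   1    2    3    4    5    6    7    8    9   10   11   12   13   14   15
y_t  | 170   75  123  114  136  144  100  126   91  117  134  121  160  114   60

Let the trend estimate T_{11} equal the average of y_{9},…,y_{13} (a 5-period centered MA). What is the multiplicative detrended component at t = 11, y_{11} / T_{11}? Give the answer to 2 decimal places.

1.08

Trend T_11 = (91 + 117 + 134 + 121 + 160) / 5 = 623/5 = 124.6000
Ratio to trend: 134 / 124.6000 = 1.08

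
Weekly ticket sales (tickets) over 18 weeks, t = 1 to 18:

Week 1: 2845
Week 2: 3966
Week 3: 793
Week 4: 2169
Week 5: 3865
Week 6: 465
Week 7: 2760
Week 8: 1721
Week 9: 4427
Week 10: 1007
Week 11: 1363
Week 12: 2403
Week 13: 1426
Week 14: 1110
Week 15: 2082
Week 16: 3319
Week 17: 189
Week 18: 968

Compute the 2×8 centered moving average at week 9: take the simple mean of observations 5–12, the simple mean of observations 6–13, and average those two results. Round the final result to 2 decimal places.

Sum over 5–12: 3865 + 465 + 2760 + 1721 + 4427 + 1007 + 1363 + 2403 = 18011
Sum over 6–13: 465 + 2760 + 1721 + 4427 + 1007 + 1363 + 2403 + 1426 = 15572
CMA at t=9 = (18011 + 15572) / (2·8) = 33583 / 16 = 2098.94

2098.94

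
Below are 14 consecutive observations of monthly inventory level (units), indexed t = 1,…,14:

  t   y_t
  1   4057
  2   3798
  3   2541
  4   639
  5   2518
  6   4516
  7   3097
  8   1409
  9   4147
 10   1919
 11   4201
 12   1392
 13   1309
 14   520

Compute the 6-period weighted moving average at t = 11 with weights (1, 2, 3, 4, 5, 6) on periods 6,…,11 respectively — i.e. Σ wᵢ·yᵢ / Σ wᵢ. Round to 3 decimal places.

Weighted sum: 1·4516 + 2·3097 + 3·1409 + 4·4147 + 5·1919 + 6·4201 = 4516 + 6194 + 4227 + 16588 + 9595 + 25206 = 66326
Weight total: 1 + 2 + 3 + 4 + 5 + 6 = 21
WMA = 66326 / 21 = 3158.381

3158.381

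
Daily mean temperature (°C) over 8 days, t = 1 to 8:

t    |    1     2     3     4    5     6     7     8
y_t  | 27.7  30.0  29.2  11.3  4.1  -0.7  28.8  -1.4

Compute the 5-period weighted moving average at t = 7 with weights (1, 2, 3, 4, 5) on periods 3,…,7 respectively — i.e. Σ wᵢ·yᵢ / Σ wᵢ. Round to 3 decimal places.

Weighted sum: 1·29.2 + 2·11.3 + 3·4.1 + 4·-0.7 + 5·28.8 = 29.2 + 22.6 + 12.3 + -2.8 + 144.0 = 205.3
Weight total: 1 + 2 + 3 + 4 + 5 = 15
WMA = 205.3 / 15 = 13.687

13.687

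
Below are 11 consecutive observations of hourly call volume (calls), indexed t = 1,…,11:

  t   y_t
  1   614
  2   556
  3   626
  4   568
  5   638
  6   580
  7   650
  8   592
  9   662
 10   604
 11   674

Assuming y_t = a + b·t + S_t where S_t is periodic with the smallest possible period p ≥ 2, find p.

2

First differences y_{t+1} − y_t: -58, 70, -58, 70, -58, 70, …
The difference pattern repeats every 2 terms and not for any smaller step, so p = 2.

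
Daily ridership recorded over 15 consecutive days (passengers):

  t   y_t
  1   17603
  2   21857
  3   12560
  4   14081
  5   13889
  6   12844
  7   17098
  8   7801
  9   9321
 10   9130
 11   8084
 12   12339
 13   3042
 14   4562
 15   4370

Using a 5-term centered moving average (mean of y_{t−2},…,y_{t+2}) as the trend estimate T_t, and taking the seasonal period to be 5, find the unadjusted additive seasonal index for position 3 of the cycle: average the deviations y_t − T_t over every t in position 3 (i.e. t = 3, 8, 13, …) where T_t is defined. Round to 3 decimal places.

-3437.733

Season position 3 occurs at t = 3, 8, 13 (where T_t is defined).
t=3: T_3 = 15998.00000; y_3 − T_3 = 12560 − 15998.00000 = -3438.00000
t=8: T_8 = 11238.80000; y_8 − T_8 = 7801 − 11238.80000 = -3437.80000
t=13: T_13 = 6479.40000; y_13 − T_13 = 3042 − 6479.40000 = -3437.40000
Mean deviation: (-3438.00000 + -3437.80000 + -3437.40000) / 3 = -3437.733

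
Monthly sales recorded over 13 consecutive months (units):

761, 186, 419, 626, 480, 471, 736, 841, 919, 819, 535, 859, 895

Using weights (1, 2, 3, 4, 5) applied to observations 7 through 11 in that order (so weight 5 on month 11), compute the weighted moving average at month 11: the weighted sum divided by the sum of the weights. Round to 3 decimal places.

Weighted sum: 1·736 + 2·841 + 3·919 + 4·819 + 5·535 = 736 + 1682 + 2757 + 3276 + 2675 = 11126
Weight total: 1 + 2 + 3 + 4 + 5 = 15
WMA = 11126 / 15 = 741.733

741.733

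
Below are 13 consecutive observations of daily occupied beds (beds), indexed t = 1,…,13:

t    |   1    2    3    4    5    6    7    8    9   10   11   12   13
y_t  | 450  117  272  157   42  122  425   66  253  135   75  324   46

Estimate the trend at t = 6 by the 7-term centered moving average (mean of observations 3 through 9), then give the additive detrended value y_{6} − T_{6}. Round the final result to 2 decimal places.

Trend T_6 = (272 + 157 + 42 + 122 + 425 + 66 + 253) / 7 = 1337/7 = 191.0000
Detrended value: 122 − 191.0000 = -69.00

-69.00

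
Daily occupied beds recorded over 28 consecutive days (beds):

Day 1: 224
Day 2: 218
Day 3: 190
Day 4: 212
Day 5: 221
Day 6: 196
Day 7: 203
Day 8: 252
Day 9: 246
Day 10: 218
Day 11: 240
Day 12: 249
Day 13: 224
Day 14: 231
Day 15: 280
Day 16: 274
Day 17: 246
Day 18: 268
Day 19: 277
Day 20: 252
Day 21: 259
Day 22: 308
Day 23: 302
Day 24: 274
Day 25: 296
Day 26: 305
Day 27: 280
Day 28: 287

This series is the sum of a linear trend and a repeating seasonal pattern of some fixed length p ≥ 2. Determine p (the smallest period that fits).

7

First differences y_{t+1} − y_t: -6, -28, 22, 9, -25, 7, 49, -6, -28, 22, 9, -25, 7, 49, -6, -28, …
The difference pattern repeats every 7 terms and not for any smaller step, so p = 7.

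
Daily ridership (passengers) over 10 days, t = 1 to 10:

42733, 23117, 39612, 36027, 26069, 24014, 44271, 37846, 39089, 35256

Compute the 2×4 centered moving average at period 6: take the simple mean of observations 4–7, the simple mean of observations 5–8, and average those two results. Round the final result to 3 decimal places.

32822.625

Sum over 4–7: 36027 + 26069 + 24014 + 44271 = 130381
Sum over 5–8: 26069 + 24014 + 44271 + 37846 = 132200
CMA at t=6 = (130381 + 132200) / (2·4) = 262581 / 8 = 32822.625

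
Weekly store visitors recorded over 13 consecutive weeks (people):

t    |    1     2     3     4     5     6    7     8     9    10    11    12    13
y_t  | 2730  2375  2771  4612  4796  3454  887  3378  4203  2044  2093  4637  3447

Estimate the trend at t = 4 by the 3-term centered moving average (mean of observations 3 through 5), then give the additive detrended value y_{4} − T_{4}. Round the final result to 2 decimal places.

552.33

Trend T_4 = (2771 + 4612 + 4796) / 3 = 12179/3 = 4059.6667
Detrended value: 4612 − 4059.6667 = 552.33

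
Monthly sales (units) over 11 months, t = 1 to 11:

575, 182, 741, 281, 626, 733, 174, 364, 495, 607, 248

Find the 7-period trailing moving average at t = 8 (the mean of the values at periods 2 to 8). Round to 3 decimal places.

443.000

Sum of periods 2–8: 182 + 741 + 281 + 626 + 733 + 174 + 364 = 3101
Divide by 7: 3101 / 7 = 443.000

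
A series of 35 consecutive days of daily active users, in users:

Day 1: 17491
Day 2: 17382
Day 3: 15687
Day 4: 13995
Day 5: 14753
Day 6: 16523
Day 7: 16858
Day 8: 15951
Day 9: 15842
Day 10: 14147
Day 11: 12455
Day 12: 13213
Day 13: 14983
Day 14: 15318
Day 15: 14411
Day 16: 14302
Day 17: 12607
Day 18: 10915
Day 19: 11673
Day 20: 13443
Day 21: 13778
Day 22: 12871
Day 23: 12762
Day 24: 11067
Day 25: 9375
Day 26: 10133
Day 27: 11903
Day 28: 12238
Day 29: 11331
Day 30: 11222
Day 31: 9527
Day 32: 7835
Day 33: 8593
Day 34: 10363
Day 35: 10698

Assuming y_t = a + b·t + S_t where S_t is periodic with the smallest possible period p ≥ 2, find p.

7

First differences y_{t+1} − y_t: -109, -1695, -1692, 758, 1770, 335, -907, -109, -1695, -1692, 758, 1770, 335, -907, -109, -1695, …
The difference pattern repeats every 7 terms and not for any smaller step, so p = 7.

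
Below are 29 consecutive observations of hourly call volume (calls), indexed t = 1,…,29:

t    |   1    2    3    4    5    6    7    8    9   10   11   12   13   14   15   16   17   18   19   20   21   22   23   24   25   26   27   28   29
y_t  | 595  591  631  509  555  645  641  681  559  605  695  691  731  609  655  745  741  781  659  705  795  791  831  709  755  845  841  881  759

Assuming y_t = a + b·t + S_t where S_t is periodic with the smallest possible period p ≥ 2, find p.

First differences y_{t+1} − y_t: -4, 40, -122, 46, 90, -4, 40, -122, 46, 90, -4, 40, …
The difference pattern repeats every 5 terms and not for any smaller step, so p = 5.

5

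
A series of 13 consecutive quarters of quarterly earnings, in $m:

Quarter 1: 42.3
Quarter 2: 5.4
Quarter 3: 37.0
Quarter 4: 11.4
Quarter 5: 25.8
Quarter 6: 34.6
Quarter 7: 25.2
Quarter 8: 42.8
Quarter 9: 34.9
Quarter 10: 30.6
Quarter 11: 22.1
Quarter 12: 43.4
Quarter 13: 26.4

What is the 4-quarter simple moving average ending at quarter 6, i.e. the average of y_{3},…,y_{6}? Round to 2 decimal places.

Sum of periods 3–6: 37.0 + 11.4 + 25.8 + 34.6 = 108.8
Divide by 4: 108.8 / 4 = 27.20

27.20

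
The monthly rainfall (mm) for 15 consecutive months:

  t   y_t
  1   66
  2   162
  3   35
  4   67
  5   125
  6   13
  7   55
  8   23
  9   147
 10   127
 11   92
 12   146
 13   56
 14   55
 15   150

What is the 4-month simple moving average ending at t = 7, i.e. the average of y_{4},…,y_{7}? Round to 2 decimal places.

Sum of periods 4–7: 67 + 125 + 13 + 55 = 260
Divide by 4: 260 / 4 = 65.00

65.00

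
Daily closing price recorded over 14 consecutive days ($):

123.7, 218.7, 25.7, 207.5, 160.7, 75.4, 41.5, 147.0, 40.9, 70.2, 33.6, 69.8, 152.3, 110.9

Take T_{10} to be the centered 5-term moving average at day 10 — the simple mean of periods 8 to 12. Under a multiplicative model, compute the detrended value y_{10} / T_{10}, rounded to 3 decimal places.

Trend T_10 = (147.0 + 40.9 + 70.2 + 33.6 + 69.8) / 5 = 361.5/5 = 72.30000
Ratio to trend: 70.2 / 72.30000 = 0.971

0.971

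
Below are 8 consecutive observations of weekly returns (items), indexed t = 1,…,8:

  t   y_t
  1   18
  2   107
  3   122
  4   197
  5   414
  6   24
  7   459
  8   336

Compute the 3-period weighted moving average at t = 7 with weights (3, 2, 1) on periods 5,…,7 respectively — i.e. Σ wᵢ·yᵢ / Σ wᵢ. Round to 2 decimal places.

Weighted sum: 3·414 + 2·24 + 1·459 = 1242 + 48 + 459 = 1749
Weight total: 3 + 2 + 1 = 6
WMA = 1749 / 6 = 291.50

291.50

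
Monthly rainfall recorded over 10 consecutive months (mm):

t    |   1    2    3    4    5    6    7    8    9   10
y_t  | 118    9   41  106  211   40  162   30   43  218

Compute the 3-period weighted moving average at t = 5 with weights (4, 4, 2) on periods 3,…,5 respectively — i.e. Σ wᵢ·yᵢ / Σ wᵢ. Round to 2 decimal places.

Weighted sum: 4·41 + 4·106 + 2·211 = 164 + 424 + 422 = 1010
Weight total: 4 + 4 + 2 = 10
WMA = 1010 / 10 = 101.00

101.00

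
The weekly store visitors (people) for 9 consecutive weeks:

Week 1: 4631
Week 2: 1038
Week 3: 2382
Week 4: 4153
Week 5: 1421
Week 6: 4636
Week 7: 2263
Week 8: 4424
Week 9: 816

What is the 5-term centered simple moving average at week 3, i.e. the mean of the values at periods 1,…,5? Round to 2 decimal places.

Sum of periods 1–5: 4631 + 1038 + 2382 + 4153 + 1421 = 13625
Divide by 5: 13625 / 5 = 2725.00

2725.00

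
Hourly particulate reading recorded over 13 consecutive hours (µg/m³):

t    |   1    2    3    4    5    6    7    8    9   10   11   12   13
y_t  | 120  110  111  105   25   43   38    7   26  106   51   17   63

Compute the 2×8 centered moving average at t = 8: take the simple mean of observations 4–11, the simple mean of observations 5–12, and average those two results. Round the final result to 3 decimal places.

Sum over 4–11: 105 + 25 + 43 + 38 + 7 + 26 + 106 + 51 = 401
Sum over 5–12: 25 + 43 + 38 + 7 + 26 + 106 + 51 + 17 = 313
CMA at t=8 = (401 + 313) / (2·8) = 714 / 16 = 44.625

44.625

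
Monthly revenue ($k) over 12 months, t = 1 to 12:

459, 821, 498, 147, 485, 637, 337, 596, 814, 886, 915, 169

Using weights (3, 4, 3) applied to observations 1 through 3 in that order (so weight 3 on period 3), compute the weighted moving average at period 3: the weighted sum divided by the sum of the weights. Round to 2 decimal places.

615.50

Weighted sum: 3·459 + 4·821 + 3·498 = 1377 + 3284 + 1494 = 6155
Weight total: 3 + 4 + 3 = 10
WMA = 6155 / 10 = 615.50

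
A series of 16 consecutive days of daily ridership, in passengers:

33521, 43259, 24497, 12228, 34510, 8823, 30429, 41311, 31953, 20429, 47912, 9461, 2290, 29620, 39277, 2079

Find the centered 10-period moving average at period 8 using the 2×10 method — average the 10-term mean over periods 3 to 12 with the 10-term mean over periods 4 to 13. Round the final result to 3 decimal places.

Sum over 3–12: 24497 + 12228 + 34510 + 8823 + 30429 + 41311 + 31953 + 20429 + 47912 + 9461 = 261553
Sum over 4–13: 12228 + 34510 + 8823 + 30429 + 41311 + 31953 + 20429 + 47912 + 9461 + 2290 = 239346
CMA at t=8 = (261553 + 239346) / (2·10) = 500899 / 20 = 25044.950

25044.950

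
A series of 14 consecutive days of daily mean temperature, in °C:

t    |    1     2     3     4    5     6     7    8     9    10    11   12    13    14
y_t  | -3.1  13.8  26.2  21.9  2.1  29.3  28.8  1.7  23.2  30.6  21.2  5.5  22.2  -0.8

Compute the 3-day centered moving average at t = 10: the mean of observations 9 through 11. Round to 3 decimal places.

25.000

Sum of periods 9–11: 23.2 + 30.6 + 21.2 = 75.0
Divide by 3: 75.0 / 3 = 25.000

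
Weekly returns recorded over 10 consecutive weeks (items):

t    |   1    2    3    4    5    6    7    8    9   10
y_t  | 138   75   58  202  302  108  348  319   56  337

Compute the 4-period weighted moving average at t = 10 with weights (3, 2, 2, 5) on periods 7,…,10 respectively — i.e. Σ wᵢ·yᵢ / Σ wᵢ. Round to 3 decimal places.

289.917

Weighted sum: 3·348 + 2·319 + 2·56 + 5·337 = 1044 + 638 + 112 + 1685 = 3479
Weight total: 3 + 2 + 2 + 5 = 12
WMA = 3479 / 12 = 289.917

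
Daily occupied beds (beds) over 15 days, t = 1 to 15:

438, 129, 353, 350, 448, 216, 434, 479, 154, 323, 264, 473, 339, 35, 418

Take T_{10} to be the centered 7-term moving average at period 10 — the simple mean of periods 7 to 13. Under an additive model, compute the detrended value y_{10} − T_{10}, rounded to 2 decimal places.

-29.29

Trend T_10 = (434 + 479 + 154 + 323 + 264 + 473 + 339) / 7 = 2466/7 = 352.2857
Detrended value: 323 − 352.2857 = -29.29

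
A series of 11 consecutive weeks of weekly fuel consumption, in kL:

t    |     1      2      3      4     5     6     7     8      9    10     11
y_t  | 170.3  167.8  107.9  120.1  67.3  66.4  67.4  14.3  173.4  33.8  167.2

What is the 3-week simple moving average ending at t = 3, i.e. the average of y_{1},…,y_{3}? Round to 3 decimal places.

148.667

Sum of periods 1–3: 170.3 + 167.8 + 107.9 = 446.0
Divide by 3: 446.0 / 3 = 148.667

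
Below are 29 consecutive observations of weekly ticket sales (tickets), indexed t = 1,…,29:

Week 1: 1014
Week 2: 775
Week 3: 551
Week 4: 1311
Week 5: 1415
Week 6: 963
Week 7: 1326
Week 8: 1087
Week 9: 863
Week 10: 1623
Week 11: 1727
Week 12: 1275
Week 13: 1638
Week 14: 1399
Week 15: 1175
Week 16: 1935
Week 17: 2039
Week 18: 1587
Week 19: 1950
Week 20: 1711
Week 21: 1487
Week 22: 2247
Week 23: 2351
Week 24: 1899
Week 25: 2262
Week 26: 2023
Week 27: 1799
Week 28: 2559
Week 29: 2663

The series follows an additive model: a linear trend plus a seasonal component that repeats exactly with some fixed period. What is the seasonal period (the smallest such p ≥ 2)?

6

First differences y_{t+1} − y_t: -239, -224, 760, 104, -452, 363, -239, -224, 760, 104, -452, 363, -239, -224, …
The difference pattern repeats every 6 terms and not for any smaller step, so p = 6.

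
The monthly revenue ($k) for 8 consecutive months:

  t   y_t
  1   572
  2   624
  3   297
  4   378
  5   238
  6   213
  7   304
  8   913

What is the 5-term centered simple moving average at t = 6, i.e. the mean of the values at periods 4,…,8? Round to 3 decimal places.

Sum of periods 4–8: 378 + 238 + 213 + 304 + 913 = 2046
Divide by 5: 2046 / 5 = 409.200

409.200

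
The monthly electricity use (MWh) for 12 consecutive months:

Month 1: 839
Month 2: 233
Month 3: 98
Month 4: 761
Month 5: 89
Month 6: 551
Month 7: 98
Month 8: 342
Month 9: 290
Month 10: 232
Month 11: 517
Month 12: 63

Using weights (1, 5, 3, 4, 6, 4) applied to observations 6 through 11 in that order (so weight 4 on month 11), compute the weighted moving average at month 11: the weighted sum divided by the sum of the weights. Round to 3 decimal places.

290.739

Weighted sum: 1·551 + 5·98 + 3·342 + 4·290 + 6·232 + 4·517 = 551 + 490 + 1026 + 1160 + 1392 + 2068 = 6687
Weight total: 1 + 5 + 3 + 4 + 6 + 4 = 23
WMA = 6687 / 23 = 290.739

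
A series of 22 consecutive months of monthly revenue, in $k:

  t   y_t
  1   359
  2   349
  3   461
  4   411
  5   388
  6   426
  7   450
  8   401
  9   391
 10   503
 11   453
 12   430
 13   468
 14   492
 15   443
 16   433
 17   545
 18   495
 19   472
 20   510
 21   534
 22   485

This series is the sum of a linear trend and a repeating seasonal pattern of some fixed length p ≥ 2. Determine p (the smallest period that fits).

7

First differences y_{t+1} − y_t: -10, 112, -50, -23, 38, 24, -49, -10, 112, -50, -23, 38, 24, -49, -10, 112, …
The difference pattern repeats every 7 terms and not for any smaller step, so p = 7.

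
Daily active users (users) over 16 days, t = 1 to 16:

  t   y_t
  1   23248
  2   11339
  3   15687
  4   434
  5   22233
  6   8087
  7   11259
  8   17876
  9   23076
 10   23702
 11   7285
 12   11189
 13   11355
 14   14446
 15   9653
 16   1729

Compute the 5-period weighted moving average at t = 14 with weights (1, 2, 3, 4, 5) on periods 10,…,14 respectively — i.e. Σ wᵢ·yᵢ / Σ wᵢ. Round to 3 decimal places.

Weighted sum: 1·23702 + 2·7285 + 3·11189 + 4·11355 + 5·14446 = 23702 + 14570 + 33567 + 45420 + 72230 = 189489
Weight total: 1 + 2 + 3 + 4 + 5 = 15
WMA = 189489 / 15 = 12632.600

12632.600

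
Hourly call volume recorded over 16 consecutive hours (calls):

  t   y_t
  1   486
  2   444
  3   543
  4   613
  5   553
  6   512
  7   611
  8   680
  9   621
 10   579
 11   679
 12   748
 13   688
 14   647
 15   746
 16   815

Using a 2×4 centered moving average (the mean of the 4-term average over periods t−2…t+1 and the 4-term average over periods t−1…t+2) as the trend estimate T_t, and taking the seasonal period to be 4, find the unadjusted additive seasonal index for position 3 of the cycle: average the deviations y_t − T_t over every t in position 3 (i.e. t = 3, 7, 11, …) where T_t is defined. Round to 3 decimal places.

Season position 3 occurs at t = 3, 7, 11 (where T_t is defined).
t=3: T_3 = 529.87500; y_3 − T_3 = 543 − 529.87500 = 13.12500
t=7: T_7 = 597.50000; y_7 − T_7 = 611 − 597.50000 = 13.50000
t=11: T_11 = 665.12500; y_11 − T_11 = 679 − 665.12500 = 13.87500
Mean deviation: (13.12500 + 13.50000 + 13.87500) / 3 = 13.500

13.500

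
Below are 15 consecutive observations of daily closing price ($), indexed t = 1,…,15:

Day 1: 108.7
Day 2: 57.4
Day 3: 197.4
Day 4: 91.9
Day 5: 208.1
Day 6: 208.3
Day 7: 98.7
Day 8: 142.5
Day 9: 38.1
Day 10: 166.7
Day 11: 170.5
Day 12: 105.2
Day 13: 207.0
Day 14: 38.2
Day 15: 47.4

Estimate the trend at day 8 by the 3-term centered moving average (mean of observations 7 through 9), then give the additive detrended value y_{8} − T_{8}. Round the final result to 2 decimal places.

49.40

Trend T_8 = (98.7 + 142.5 + 38.1) / 3 = 279.3/3 = 93.1000
Detrended value: 142.5 − 93.1000 = 49.40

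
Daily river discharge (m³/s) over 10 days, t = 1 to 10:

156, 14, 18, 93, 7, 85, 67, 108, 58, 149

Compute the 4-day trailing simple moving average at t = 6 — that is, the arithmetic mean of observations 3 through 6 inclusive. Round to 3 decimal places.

Sum of periods 3–6: 18 + 93 + 7 + 85 = 203
Divide by 4: 203 / 4 = 50.750

50.750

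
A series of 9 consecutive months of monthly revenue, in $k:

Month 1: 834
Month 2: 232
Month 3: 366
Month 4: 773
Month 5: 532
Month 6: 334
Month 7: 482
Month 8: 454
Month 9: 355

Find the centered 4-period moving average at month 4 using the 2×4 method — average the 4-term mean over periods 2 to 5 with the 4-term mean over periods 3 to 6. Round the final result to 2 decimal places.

488.50

Sum over 2–5: 232 + 366 + 773 + 532 = 1903
Sum over 3–6: 366 + 773 + 532 + 334 = 2005
CMA at t=4 = (1903 + 2005) / (2·4) = 3908 / 8 = 488.50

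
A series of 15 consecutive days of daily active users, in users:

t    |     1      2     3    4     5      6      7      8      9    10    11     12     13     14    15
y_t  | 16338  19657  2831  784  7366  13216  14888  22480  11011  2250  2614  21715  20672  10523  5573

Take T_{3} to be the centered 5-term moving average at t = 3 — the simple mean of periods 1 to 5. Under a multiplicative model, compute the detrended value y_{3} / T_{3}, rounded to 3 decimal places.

Trend T_3 = (16338 + 19657 + 2831 + 784 + 7366) / 5 = 46976/5 = 9395.20000
Ratio to trend: 2831 / 9395.20000 = 0.301

0.301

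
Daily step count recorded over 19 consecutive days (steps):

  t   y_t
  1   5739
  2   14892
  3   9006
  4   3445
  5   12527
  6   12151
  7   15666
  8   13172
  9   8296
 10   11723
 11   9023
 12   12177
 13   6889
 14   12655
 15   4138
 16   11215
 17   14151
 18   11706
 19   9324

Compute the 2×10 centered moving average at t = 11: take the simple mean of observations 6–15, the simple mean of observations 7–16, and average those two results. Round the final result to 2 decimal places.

Sum over 6–15: 12151 + 15666 + 13172 + 8296 + 11723 + 9023 + 12177 + 6889 + 12655 + 4138 = 105890
Sum over 7–16: 15666 + 13172 + 8296 + 11723 + 9023 + 12177 + 6889 + 12655 + 4138 + 11215 = 104954
CMA at t=11 = (105890 + 104954) / (2·10) = 210844 / 20 = 10542.20

10542.20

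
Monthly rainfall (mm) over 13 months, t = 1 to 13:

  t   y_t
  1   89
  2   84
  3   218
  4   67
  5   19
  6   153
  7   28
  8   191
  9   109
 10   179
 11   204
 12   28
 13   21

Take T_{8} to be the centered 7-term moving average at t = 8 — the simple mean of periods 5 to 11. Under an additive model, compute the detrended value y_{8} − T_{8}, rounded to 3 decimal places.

64.857

Trend T_8 = (19 + 153 + 28 + 191 + 109 + 179 + 204) / 7 = 883/7 = 126.14286
Detrended value: 191 − 126.14286 = 64.857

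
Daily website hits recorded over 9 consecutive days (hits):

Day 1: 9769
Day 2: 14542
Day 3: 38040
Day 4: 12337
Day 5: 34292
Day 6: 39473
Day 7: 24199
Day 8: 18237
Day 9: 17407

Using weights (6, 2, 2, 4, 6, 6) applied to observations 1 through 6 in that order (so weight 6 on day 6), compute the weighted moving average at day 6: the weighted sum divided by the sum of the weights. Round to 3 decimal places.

Weighted sum: 6·9769 + 2·14542 + 2·38040 + 4·12337 + 6·34292 + 6·39473 = 58614 + 29084 + 76080 + 49348 + 205752 + 236838 = 655716
Weight total: 6 + 2 + 2 + 4 + 6 + 6 = 26
WMA = 655716 / 26 = 25219.846

25219.846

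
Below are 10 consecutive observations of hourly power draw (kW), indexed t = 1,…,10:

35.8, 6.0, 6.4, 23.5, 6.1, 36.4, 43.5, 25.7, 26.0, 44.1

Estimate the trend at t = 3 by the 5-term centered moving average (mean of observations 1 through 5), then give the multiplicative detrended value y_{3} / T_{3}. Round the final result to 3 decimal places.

0.411

Trend T_3 = (35.8 + 6.0 + 6.4 + 23.5 + 6.1) / 5 = 77.8/5 = 15.56000
Ratio to trend: 6.4 / 15.56000 = 0.411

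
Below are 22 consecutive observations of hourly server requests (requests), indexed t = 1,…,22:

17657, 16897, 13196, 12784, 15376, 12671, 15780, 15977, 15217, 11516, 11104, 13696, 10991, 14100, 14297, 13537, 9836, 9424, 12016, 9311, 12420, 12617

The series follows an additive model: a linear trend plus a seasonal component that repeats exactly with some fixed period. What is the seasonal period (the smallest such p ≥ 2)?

First differences y_{t+1} − y_t: -760, -3701, -412, 2592, -2705, 3109, 197, -760, -3701, -412, 2592, -2705, 3109, 197, -760, -3701, …
The difference pattern repeats every 7 terms and not for any smaller step, so p = 7.

7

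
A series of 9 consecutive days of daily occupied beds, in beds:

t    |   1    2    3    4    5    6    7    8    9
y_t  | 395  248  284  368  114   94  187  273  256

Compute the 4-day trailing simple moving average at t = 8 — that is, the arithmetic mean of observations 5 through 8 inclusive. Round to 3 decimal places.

167.000

Sum of periods 5–8: 114 + 94 + 187 + 273 = 668
Divide by 4: 668 / 4 = 167.000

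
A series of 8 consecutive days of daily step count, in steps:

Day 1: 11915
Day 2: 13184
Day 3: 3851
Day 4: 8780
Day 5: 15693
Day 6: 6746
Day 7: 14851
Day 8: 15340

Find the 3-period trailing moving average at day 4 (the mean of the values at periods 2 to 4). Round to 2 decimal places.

Sum of periods 2–4: 13184 + 3851 + 8780 = 25815
Divide by 3: 25815 / 3 = 8605.00

8605.00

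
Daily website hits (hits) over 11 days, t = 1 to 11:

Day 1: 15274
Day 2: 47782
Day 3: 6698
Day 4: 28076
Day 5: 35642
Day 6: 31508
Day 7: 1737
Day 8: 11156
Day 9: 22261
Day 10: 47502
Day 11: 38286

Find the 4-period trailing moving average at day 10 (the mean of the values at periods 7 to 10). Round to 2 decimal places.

20664.00

Sum of periods 7–10: 1737 + 11156 + 22261 + 47502 = 82656
Divide by 4: 82656 / 4 = 20664.00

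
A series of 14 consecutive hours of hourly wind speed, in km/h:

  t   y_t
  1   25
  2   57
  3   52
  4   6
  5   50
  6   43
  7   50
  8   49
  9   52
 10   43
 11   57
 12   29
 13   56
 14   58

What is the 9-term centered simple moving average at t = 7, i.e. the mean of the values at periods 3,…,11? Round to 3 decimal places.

44.667

Sum of periods 3–11: 52 + 6 + 50 + 43 + 50 + 49 + 52 + 43 + 57 = 402
Divide by 9: 402 / 9 = 44.667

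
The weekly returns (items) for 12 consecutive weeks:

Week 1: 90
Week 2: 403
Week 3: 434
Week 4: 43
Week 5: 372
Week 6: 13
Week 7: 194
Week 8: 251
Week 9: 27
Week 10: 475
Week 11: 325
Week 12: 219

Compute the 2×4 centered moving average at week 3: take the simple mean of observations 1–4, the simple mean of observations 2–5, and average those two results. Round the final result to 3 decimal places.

277.750

Sum over 1–4: 90 + 403 + 434 + 43 = 970
Sum over 2–5: 403 + 434 + 43 + 372 = 1252
CMA at t=3 = (970 + 1252) / (2·4) = 2222 / 8 = 277.750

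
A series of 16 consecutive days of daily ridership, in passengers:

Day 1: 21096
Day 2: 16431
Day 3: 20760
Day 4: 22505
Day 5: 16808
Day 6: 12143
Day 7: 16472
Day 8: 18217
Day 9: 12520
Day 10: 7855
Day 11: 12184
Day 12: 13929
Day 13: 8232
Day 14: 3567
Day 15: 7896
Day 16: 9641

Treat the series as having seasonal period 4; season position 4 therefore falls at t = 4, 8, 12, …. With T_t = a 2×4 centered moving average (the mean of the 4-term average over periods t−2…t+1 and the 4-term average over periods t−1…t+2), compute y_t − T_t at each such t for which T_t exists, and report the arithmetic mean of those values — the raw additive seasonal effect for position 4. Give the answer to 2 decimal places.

Season position 4 occurs at t = 4, 8, 12 (where T_t is defined).
t=4: T_4 = 18590.0000; y_4 − T_4 = 22505 − 18590.0000 = 3915.0000
t=8: T_8 = 14302.0000; y_8 − T_8 = 18217 − 14302.0000 = 3915.0000
t=12: T_12 = 10014.0000; y_12 − T_12 = 13929 − 10014.0000 = 3915.0000
Mean deviation: (3915.0000 + 3915.0000 + 3915.0000) / 3 = 3915.00

3915.00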